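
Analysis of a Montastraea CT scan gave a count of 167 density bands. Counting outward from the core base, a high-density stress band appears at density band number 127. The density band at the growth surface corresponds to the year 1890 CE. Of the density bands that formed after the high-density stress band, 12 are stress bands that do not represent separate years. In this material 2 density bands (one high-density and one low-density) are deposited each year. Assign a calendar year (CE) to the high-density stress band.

167 − 127 = 40 density bands lie beyond the high-density stress band toward the growth surface.
Excluding 12 false density bands: 40 − 12 = 28.
With 2 density bands per year, 28 / 2 = 14 years.
1890 − 14 = 1876 CE.

1876 CE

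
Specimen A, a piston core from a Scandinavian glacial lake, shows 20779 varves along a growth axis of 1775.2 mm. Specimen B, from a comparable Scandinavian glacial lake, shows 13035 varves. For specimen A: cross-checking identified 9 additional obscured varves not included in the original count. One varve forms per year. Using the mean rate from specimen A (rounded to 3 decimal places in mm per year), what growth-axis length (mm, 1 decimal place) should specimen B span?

Specimen A: adjusted count: 20779 + 9 = 20788 varves.
A: Extension rate ≈ 1775.2 / 20788 = 0.085 mm per year.
Length of B = 0.085 × 13035 = 1108.0 mm.

1108.0 mm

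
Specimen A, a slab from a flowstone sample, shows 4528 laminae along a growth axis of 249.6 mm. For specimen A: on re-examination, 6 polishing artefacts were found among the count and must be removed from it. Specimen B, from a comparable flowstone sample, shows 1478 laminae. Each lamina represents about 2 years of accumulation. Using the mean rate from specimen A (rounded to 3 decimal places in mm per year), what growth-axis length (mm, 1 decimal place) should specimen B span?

Specimen A: true lamina count = 4528 − 6 = 4522.
Specimen A: at 2 years per lamina, 4522 × 2 = 9044 years.
A: Extension rate ≈ 249.6 / 9044 = 0.028 mm/year.
Specimen B: 1478 laminae at 2 years each span 1478 × 2 = 2956 years. B's length ≈ 0.028 × 2956 = 82.8 mm.

82.8 mm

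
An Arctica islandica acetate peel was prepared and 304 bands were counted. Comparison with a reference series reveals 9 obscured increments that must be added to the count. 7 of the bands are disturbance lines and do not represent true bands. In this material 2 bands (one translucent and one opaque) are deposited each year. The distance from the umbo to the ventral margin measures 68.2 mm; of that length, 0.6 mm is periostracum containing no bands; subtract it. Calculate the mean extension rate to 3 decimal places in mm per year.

0.442 mm per year

True band count = 304 − 7 + 9 = 306.
306 bands at 2 per year is 306 / 2 = 153 years.
Removing the 0.6 mm offcut leaves 68.2 − 0.6 = 67.6 mm.
Extension rate ≈ 67.6 / 153 = 0.442 mm per year.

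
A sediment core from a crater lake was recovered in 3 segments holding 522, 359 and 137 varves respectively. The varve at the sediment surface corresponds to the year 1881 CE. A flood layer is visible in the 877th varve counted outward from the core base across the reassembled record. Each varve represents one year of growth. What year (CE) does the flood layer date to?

1740 CE

Total varves = 522 + 359 + 137 = 1018.
1018 − 877 = 141 varves lie beyond the flood layer toward the sediment surface.
The varve at the sediment surface is 1881 CE, so the flood layer dates to 1881 − 141 = 1740 CE.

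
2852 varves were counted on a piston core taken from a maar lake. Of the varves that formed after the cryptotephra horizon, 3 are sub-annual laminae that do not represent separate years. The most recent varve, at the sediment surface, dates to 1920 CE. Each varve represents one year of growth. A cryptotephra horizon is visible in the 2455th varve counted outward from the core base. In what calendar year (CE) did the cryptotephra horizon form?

1526 CE

Between varve 2455 and the sediment surface there are 2852 − 2455 = 397 varves.
Excluding 3 false varves: 397 − 3 = 394.
Counting back 394 years from 1920 CE places the cryptotephra horizon in 1920 − 394 = 1526 CE.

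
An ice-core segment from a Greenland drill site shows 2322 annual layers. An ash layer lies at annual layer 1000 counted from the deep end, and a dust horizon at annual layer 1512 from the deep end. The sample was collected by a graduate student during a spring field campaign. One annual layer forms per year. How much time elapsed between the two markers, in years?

1512 − 1000 = 512 annual layers lie between the two events.
At one annual layer per year, 512 years elapsed between them.

512 yr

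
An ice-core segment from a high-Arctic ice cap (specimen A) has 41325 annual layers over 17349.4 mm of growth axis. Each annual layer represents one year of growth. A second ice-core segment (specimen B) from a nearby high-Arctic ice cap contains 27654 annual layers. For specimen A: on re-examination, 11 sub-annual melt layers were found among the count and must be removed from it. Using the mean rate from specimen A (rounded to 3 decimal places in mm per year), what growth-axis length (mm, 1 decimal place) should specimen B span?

Specimen A: after corrections the count is 41325 − 11 = 41314 annual layers.
A: Extension rate ≈ 17349.4 / 41314 = 0.420 mm/year.
For B, 0.420 mm/year × 27654 years = 11614.7 mm.

11614.7 mm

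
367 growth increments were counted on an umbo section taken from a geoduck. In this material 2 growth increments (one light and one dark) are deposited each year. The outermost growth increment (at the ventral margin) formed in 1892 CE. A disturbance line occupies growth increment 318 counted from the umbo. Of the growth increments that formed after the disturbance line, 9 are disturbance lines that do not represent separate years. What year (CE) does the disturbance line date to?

Between growth increment 318 and the ventral margin there are 367 − 318 = 49 growth increments.
Removing the 9 false growth increments leaves 49 − 9 = 40 true growth increments beyond the disturbance line.
40 growth increments at 2 per year is 40 / 2 = 20 years.
Counting back 20 years from 1892 CE places the disturbance line in 1892 − 20 = 1872 CE.

1872 CE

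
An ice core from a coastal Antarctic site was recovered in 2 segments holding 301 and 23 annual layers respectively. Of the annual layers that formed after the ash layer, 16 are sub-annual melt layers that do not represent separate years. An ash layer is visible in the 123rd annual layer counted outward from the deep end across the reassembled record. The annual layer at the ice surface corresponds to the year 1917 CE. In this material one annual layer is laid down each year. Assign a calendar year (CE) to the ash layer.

Total annual layers = 301 + 23 = 324.
324 − 123 = 201 annual layers lie beyond the ash layer toward the ice surface.
201 − 16 false = 185 true annual layers after the ash layer.
Counting back 185 years from 1917 CE places the ash layer in 1917 − 185 = 1732 CE.

1732 CE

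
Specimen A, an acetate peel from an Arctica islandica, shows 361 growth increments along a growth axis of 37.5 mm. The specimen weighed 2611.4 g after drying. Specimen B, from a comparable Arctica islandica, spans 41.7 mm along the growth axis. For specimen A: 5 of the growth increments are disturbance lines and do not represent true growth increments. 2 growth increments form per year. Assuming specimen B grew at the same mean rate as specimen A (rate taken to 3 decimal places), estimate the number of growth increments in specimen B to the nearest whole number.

395 growth increments

Specimen A: after corrections the count is 361 − 5 = 356 growth increments.
Specimen A: dividing by 2 growth increments per year: 356 / 2 = 178 years.
A: 37.5 mm over 178 years gives 37.5 / 178 ≈ 0.211 mm/yr.
For B, 41.7 / 0.211 = 197.63 years; at 2 growth increments per year that is 197.63 × 2 ≈ 395 growth increments.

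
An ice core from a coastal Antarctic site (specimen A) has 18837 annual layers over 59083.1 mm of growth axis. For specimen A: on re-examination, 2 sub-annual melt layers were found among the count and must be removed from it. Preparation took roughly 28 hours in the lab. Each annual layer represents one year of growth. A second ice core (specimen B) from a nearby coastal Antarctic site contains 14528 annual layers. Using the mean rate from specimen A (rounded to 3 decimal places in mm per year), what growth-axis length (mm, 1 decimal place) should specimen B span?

Specimen A: correcting the raw count gives 18837 − 2 = 18835 true annual layers.
A: Extension rate ≈ 59083.1 / 18835 = 3.137 mm/year.
Length of B = 3.137 × 14528 = 45574.3 mm.

45574.3 mm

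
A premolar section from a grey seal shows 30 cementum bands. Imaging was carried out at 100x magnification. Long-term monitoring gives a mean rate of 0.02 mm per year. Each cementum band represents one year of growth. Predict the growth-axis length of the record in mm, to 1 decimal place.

30 years of growth are recorded.
Length ≈ 0.02 × 30 = 0.6 mm.

0.6 mm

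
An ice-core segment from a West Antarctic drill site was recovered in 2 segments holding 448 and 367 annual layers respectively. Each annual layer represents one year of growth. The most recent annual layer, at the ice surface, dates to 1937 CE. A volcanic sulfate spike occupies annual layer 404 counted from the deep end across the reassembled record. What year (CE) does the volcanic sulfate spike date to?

Total annual layers = 448 + 367 = 815.
815 − 404 = 411 annual layers lie beyond the volcanic sulfate spike toward the ice surface.
Counting back 411 years from 1937 CE places the volcanic sulfate spike in 1937 − 411 = 1526 CE.

1526 CE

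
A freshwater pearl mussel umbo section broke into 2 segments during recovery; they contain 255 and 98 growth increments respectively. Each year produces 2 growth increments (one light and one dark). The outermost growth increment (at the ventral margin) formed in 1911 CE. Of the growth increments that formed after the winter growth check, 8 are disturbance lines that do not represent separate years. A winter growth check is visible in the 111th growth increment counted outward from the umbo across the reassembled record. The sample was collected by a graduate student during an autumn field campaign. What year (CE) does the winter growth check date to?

1794 CE

Total growth increments = 255 + 98 = 353.
The winter growth check sits at growth increment 111 from the umbo, so 353 − 111 = 242 growth increments formed after it.
Removing the 8 false growth increments leaves 242 − 8 = 234 true growth increments beyond the winter growth check.
Dividing by 2 growth increments per year: 234 / 2 = 117 years.
The growth increment at the ventral margin is 1911 CE, so the winter growth check dates to 1911 − 117 = 1794 CE.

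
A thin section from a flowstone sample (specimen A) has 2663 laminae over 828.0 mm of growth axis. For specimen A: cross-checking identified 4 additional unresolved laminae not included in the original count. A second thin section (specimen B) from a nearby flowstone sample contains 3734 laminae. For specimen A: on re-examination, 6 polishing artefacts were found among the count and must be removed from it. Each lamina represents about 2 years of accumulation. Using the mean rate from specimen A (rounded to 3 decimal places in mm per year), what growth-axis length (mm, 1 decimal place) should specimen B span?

1165.0 mm

Specimen A: true lamina count = 2663 − 6 + 4 = 2661.
Specimen A: at 2 years per lamina, 2661 × 2 = 5322 years.
A: Mean rate = 828.0 mm / 5322 years ≈ 0.156 mm per year.
Specimen B: at 2 years per lamina, 3734 × 2 = 7468 years. B's length ≈ 0.156 × 7468 = 1165.0 mm.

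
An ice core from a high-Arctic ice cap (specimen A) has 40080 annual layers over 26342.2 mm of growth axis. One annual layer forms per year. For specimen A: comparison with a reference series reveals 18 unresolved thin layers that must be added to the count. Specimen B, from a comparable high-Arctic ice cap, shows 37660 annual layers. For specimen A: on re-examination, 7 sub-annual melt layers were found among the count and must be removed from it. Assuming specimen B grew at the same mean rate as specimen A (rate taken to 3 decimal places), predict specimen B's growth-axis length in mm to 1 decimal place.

Specimen A: after corrections the count is 40080 − 7 + 18 = 40091 annual layers.
A: 26342.2 mm over 40091 years gives 26342.2 / 40091 ≈ 0.657 mm/year.
Length of B = 0.657 × 37660 = 24742.6 mm.

24742.6 mm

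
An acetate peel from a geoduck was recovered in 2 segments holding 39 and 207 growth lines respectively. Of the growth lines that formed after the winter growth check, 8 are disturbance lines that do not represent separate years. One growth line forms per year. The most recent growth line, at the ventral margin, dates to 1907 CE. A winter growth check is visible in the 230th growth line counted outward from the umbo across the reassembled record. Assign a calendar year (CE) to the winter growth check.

Total growth lines = 39 + 207 = 246.
246 − 230 = 16 growth lines lie beyond the winter growth check toward the ventral margin.
Excluding 8 false growth lines: 16 − 8 = 8.
Counting back 8 years from 1907 CE places the winter growth check in 1907 − 8 = 1899 CE.

1899 CE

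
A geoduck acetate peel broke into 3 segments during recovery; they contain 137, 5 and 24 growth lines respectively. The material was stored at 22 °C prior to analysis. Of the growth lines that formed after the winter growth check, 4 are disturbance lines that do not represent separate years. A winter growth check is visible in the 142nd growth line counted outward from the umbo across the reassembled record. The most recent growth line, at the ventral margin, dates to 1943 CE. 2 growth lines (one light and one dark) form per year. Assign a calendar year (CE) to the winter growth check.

Total growth lines = 137 + 5 + 24 = 166.
Between growth line 142 and the ventral margin there are 166 − 142 = 24 growth lines.
Removing the 4 false growth lines leaves 24 − 4 = 20 true growth lines beyond the winter growth check.
20 growth lines at 2 per year is 20 / 2 = 10 years.
Counting back 10 years from 1943 CE places the winter growth check in 1943 − 10 = 1933 CE.

1933 CE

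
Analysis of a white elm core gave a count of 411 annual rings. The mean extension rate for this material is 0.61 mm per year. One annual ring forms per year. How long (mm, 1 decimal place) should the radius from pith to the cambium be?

The record spans 411 years at 0.61 mm per year.
Predicted length = 0.61 mm/year × 411 years = 250.7 mm.

250.7 mm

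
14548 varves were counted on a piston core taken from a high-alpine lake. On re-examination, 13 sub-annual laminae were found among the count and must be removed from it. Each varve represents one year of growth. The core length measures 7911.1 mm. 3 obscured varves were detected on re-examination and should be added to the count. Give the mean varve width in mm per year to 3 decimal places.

Adjusted count: 14548 − 13 + 3 = 14538 varves.
7911.1 mm over 14538 years gives 7911.1 / 14538 ≈ 0.544 mm per year.

0.544 mm per year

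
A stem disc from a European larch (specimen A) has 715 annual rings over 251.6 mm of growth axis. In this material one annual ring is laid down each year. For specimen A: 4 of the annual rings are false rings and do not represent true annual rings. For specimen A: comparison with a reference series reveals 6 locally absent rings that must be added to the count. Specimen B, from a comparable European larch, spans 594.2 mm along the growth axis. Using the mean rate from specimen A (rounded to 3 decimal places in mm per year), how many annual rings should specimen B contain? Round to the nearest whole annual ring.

Specimen A: true annual ring count = 715 − 4 + 6 = 717.
A: Mean rate = 251.6 mm / 717 years ≈ 0.351 mm/year.
For B, 594.2 / 0.351 = 1692.88 years ≈ 1693 annual rings.

1693 annual rings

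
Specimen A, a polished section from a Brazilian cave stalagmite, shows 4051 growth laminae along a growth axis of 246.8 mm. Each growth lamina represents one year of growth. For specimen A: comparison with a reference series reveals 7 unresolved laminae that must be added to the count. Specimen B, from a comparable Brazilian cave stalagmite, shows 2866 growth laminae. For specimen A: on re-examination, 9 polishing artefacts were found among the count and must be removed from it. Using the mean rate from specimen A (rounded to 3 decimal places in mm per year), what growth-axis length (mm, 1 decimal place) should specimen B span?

Specimen A: true growth lamina count = 4051 − 9 + 7 = 4049.
A: 246.8 mm over 4049 years gives 246.8 / 4049 ≈ 0.061 mm/yr.
Length of B = 0.061 × 2866 = 174.8 mm.

174.8 mm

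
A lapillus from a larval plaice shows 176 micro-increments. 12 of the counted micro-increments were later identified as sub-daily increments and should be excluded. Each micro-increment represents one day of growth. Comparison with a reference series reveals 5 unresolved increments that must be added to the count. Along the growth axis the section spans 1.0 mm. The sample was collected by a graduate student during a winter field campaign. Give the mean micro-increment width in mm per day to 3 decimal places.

Adjusted count: 176 − 12 + 5 = 169 micro-increments.
Mean rate = 1.0 mm / 169 days ≈ 0.006 mm per day.

0.006 mm per day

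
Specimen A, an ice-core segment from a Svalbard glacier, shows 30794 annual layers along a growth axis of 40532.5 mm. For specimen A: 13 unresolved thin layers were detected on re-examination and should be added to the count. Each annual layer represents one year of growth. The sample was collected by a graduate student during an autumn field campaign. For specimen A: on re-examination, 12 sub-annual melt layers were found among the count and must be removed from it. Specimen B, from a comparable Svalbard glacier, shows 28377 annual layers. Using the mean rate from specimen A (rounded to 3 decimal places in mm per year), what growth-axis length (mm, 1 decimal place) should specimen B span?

Specimen A: adjusted count: 30794 − 12 + 13 = 30795 annual layers.
A: Extension rate ≈ 40532.5 / 30795 = 1.316 mm/year.
B's length ≈ 1.316 × 28377 = 37344.1 mm.

37344.1 mm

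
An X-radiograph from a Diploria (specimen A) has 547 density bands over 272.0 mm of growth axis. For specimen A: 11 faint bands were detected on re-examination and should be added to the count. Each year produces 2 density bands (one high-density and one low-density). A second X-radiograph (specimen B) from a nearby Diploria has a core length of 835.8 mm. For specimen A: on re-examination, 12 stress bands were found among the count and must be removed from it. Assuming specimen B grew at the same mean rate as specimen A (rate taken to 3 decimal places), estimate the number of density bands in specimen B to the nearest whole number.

Specimen A: adjusted count: 547 − 12 + 11 = 546 density bands.
Specimen A: dividing by 2 density bands per year: 546 / 2 = 273 years.
A: Extension rate ≈ 272.0 / 273 = 0.996 mm/year.
For B, 835.8 / 0.996 = 839.16 years; at 2 density bands per year that is 839.16 × 2 ≈ 1678 density bands.

1678 density bands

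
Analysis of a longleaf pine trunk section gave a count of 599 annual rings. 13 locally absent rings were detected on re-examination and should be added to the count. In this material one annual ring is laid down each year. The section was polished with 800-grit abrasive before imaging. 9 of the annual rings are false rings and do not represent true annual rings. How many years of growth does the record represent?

603 yr

Adjusted count: 599 − 9 + 13 = 603 annual rings.
One annual ring per year makes the duration 603 years.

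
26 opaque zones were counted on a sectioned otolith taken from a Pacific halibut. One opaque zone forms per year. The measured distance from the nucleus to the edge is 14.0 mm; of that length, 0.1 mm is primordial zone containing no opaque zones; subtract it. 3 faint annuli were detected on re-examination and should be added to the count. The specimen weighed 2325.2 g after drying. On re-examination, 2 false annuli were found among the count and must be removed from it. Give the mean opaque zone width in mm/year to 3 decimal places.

0.515 mm/year

Correcting the raw count gives 26 − 2 + 3 = 27 true opaque zones.
The growth record spans 14.0 − 0.1 = 13.9 mm.
Extension rate ≈ 13.9 / 27 = 0.515 mm/year.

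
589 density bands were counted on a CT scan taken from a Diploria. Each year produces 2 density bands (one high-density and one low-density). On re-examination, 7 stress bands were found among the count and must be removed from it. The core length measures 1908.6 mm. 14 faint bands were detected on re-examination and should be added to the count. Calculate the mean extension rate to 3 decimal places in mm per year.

Adjusted count: 589 − 7 + 14 = 596 density bands.
596 density bands at 2 per year is 596 / 2 = 298 years.
Mean rate = 1908.6 mm / 298 years ≈ 6.405 mm per year.

6.405 mm per year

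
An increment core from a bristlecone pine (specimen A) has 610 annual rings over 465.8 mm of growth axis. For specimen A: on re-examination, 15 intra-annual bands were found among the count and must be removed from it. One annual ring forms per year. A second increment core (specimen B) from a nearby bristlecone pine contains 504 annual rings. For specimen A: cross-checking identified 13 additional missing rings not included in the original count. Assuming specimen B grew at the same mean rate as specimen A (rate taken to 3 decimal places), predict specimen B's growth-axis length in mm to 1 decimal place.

Specimen A: after corrections the count is 610 − 15 + 13 = 608 annual rings.
A: Mean rate = 465.8 mm / 608 years ≈ 0.766 mm per year.
B's length ≈ 0.766 × 504 = 386.1 mm.

386.1 mm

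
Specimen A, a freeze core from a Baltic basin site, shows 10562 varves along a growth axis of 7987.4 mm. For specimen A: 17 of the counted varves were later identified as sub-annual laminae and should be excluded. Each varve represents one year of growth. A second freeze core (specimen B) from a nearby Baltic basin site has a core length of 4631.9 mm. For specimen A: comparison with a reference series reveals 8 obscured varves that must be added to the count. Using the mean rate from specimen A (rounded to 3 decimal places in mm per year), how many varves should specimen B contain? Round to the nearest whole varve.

Specimen A: true varve count = 10562 − 17 + 8 = 10553.
A: 7987.4 mm over 10553 years gives 7987.4 / 10553 ≈ 0.757 mm per year.
B spans 4631.9 / 0.757 = 6118.76 years ≈ 6119 varves.

6119 varves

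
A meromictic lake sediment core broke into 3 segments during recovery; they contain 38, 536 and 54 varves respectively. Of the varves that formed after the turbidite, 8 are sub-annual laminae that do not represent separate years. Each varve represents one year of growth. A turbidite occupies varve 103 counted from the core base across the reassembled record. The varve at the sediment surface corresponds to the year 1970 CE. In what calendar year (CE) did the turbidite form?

Total varves = 38 + 536 + 54 = 628.
Between varve 103 and the sediment surface there are 628 − 103 = 525 varves.
Excluding 8 false varves: 525 − 8 = 517.
1970 − 517 = 1453 CE.

1453 CE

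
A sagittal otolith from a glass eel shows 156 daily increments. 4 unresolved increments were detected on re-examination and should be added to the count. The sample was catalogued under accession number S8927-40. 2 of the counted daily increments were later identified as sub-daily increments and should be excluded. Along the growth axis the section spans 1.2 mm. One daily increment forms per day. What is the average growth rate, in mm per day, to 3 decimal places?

0.008 mm per day

Adjusted count: 156 − 2 + 4 = 158 daily increments.
1.2 mm over 158 days gives 1.2 / 158 ≈ 0.008 mm per day.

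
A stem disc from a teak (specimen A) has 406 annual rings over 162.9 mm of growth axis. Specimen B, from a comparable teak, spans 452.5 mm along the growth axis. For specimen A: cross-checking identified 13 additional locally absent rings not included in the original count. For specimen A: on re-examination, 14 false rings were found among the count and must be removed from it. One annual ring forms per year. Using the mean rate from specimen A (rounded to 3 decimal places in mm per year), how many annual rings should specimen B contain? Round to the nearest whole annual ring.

1126 annual rings

Specimen A: true annual ring count = 406 − 14 + 13 = 405.
A: Extension rate ≈ 162.9 / 405 = 0.402 mm/yr.
Specimen B: 452.5 mm / 0.402 mm per year = 1125.62 years ≈ 1126 annual rings.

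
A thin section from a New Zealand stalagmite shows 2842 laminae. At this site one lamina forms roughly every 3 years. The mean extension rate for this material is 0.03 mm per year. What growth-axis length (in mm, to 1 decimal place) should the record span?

255.8 mm

Multiplying by 3 years per lamina: 2842 × 3 = 8526 years.
Length ≈ 0.03 × 8526 = 255.8 mm.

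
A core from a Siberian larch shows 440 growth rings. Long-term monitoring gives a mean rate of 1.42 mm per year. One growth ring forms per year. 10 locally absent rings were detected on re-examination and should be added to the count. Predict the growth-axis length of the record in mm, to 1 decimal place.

True growth ring count = 440 + 10 = 450.
450 years at 1.42 mm/year gives 1.42 × 450 = 639.0 mm.

639.0 mm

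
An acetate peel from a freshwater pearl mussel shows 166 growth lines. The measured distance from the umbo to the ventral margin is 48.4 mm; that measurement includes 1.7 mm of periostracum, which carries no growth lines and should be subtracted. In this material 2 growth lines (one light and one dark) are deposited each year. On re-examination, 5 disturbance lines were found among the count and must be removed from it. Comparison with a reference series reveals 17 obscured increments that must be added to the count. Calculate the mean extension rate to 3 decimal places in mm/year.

True growth line count = 166 − 5 + 17 = 178.
Dividing by 2 growth lines per year: 178 / 2 = 89 years.
Net length = 48.4 − 1.7 = 46.7 mm.
46.7 mm over 89 years gives 46.7 / 89 ≈ 0.525 mm/year.

0.525 mm/year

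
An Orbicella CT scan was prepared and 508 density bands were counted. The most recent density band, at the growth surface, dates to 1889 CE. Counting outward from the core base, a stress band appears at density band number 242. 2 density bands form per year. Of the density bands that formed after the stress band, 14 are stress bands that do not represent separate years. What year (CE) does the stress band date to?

1763 CE

508 − 242 = 266 density bands lie beyond the stress band toward the growth surface.
266 − 14 false = 252 true density bands after the stress band.
Dividing by 2 density bands per year: 252 / 2 = 126 years.
1889 − 126 = 1763 CE.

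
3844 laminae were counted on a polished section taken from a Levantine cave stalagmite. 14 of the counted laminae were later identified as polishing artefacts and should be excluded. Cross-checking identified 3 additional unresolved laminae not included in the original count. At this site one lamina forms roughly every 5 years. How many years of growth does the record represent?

True lamina count = 3844 − 14 + 3 = 3833.
At 5 years per lamina, 3833 × 5 = 19165 years.

19165 yr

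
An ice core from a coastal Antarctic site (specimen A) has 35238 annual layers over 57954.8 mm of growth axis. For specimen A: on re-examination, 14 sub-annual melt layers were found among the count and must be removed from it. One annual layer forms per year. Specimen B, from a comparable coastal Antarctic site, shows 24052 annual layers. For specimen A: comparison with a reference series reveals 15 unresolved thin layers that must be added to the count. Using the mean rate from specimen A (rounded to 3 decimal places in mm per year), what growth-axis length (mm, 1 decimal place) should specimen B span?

39565.5 mm

Specimen A: after corrections the count is 35238 − 14 + 15 = 35239 annual layers.
A: Extension rate ≈ 57954.8 / 35239 = 1.645 mm/yr.
Length of B = 1.645 × 24052 = 39565.5 mm.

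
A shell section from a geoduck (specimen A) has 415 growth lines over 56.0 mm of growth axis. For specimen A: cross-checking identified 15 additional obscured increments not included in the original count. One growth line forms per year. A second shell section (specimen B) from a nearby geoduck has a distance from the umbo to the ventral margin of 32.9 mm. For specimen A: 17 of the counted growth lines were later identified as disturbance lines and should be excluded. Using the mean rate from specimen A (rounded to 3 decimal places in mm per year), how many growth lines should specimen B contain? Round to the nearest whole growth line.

Specimen A: true growth line count = 415 − 17 + 15 = 413.
A: 56.0 mm over 413 years gives 56.0 / 413 ≈ 0.136 mm per year.
For B, 32.9 / 0.136 = 241.91 years ≈ 242 growth lines.

242 growth lines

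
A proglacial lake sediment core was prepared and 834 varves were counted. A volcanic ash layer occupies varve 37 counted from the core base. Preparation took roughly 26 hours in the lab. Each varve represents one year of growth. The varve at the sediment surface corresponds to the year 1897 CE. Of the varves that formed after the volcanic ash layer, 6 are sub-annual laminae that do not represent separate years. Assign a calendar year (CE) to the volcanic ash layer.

The volcanic ash layer sits at varve 37 from the core base, so 834 − 37 = 797 varves formed after it.
Removing the 6 false varves leaves 797 − 6 = 791 true varves beyond the volcanic ash layer.
Counting back 791 years from 1897 CE places the volcanic ash layer in 1897 − 791 = 1106 CE.

1106 CE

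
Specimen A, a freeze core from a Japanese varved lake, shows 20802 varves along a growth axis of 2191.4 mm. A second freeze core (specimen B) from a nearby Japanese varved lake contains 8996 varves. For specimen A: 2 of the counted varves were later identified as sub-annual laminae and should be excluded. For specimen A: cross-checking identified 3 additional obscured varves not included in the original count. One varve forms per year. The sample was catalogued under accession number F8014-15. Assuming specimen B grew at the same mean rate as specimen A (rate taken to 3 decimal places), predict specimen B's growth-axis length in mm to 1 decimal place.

Specimen A: correcting the raw count gives 20802 − 2 + 3 = 20803 true varves.
A: Mean rate = 2191.4 mm / 20803 years ≈ 0.105 mm/yr.
For B, 0.105 mm/year × 8996 years = 944.6 mm.

944.6 mm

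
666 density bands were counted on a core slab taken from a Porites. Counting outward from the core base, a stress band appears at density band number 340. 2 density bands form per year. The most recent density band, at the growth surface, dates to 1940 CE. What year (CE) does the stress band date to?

Between density band 340 and the growth surface there are 666 − 340 = 326 density bands.
With 2 density bands per year, 326 / 2 = 163 years.
1940 − 163 = 1777 CE.

1777 CE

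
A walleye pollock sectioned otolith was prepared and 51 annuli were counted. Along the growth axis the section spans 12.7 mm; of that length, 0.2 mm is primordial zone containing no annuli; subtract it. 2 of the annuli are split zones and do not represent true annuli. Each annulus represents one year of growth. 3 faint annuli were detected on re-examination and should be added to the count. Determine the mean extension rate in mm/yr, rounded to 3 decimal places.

0.240 mm/yr

True annulus count = 51 − 2 + 3 = 52.
Removing the 0.2 mm offcut leaves 12.7 − 0.2 = 12.5 mm.
Extension rate ≈ 12.5 / 52 = 0.240 mm/yr.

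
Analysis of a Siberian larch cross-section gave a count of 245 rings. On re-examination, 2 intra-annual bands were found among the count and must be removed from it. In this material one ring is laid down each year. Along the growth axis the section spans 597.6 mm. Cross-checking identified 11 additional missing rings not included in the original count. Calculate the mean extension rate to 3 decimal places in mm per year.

2.353 mm per year

Correcting the raw count gives 245 − 2 + 11 = 254 true rings.
597.6 mm over 254 years gives 597.6 / 254 ≈ 2.353 mm per year.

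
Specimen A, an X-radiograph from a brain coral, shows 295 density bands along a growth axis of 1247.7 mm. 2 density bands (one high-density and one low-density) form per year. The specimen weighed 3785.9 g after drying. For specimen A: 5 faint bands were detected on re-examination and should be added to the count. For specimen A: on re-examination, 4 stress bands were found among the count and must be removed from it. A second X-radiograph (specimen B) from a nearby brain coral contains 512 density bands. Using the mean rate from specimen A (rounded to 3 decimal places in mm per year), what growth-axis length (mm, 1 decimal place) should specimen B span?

Specimen A: true density band count = 295 − 4 + 5 = 296.
Specimen A: with 2 density bands per year, 296 / 2 = 148 years.
A: Mean rate = 1247.7 mm / 148 years ≈ 8.430 mm/yr.
Specimen B: 512 density bands at 2 per year is 512 / 2 = 256 years. For B, 8.430 mm/year × 256 years = 2158.1 mm.

2158.1 mm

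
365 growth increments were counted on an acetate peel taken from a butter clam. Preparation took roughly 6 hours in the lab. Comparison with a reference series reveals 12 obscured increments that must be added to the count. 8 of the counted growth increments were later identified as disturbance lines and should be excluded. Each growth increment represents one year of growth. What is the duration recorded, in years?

After corrections the count is 365 − 8 + 12 = 369 growth increments.
At one growth increment per year, that is 369 years.

369 years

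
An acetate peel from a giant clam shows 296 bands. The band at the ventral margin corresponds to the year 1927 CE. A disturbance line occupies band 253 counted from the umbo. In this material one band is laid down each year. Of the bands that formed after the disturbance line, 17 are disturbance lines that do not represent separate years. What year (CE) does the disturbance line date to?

The disturbance line sits at band 253 from the umbo, so 296 − 253 = 43 bands formed after it.
Removing the 17 false bands leaves 43 − 17 = 26 true bands beyond the disturbance line.
The band at the ventral margin is 1927 CE, so the disturbance line dates to 1927 − 26 = 1901 CE.

1901 CE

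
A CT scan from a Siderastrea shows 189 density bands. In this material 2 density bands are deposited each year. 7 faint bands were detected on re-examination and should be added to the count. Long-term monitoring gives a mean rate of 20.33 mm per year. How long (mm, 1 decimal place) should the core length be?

After corrections the count is 189 + 7 = 196 density bands.
With 2 density bands per year, 196 / 2 = 98 years.
Length ≈ 20.33 × 98 = 1992.3 mm.

1992.3 mm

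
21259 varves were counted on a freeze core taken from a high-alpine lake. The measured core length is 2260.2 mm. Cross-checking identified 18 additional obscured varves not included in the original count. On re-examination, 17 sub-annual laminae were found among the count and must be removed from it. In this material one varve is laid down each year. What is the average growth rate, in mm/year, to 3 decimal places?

0.106 mm/year

True varve count = 21259 − 17 + 18 = 21260.
Mean rate = 2260.2 mm / 21260 years ≈ 0.106 mm/year.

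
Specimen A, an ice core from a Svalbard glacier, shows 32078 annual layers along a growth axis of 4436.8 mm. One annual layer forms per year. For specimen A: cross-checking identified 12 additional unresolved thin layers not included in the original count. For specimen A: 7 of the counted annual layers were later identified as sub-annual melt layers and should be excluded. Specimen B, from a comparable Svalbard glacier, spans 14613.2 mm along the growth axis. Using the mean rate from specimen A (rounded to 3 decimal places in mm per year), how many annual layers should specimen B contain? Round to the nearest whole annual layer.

Specimen A: adjusted count: 32078 − 7 + 12 = 32083 annual layers.
A: Extension rate ≈ 4436.8 / 32083 = 0.138 mm/yr.
For B, 14613.2 / 0.138 = 105892.75 years ≈ 105893 annual layers.

105893 annual layers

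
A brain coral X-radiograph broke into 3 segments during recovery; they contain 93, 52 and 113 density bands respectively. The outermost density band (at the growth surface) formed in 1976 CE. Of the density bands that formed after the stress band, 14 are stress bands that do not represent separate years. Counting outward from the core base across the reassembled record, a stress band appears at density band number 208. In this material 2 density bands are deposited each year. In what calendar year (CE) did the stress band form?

1958 CE

Total density bands = 93 + 52 + 113 = 258.
Between density band 208 and the growth surface there are 258 − 208 = 50 density bands.
50 − 14 false = 36 true density bands after the stress band.
Dividing by 2 density bands per year: 36 / 2 = 18 years.
The density band at the growth surface is 1976 CE, so the stress band dates to 1976 − 18 = 1958 CE.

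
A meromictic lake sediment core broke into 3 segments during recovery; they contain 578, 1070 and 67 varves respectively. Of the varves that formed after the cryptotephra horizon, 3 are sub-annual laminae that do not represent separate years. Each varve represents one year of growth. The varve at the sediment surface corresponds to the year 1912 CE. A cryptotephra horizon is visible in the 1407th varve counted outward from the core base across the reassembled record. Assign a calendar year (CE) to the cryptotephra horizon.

1607 CE

Total varves = 578 + 1070 + 67 = 1715.
The cryptotephra horizon sits at varve 1407 from the core base, so 1715 − 1407 = 308 varves formed after it.
308 − 3 false = 305 true varves after the cryptotephra horizon.
The varve at the sediment surface is 1912 CE, so the cryptotephra horizon dates to 1912 − 305 = 1607 CE.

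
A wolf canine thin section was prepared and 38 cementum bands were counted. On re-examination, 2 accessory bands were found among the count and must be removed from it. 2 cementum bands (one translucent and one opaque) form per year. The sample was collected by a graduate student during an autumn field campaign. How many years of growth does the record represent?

True cementum band count = 38 − 2 = 36.
36 cementum bands at 2 per year is 36 / 2 = 18 years.

18 years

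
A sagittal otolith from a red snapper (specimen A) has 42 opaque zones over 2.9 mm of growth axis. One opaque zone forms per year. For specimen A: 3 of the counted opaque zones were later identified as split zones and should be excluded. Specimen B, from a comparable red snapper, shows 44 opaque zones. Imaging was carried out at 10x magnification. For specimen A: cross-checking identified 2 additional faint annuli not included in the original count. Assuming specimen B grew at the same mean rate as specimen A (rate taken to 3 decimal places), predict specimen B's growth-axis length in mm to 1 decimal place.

Specimen A: after corrections the count is 42 − 3 + 2 = 41 opaque zones.
A: 2.9 mm over 41 years gives 2.9 / 41 ≈ 0.071 mm per year.
B's length ≈ 0.071 × 44 = 3.1 mm.

3.1 mm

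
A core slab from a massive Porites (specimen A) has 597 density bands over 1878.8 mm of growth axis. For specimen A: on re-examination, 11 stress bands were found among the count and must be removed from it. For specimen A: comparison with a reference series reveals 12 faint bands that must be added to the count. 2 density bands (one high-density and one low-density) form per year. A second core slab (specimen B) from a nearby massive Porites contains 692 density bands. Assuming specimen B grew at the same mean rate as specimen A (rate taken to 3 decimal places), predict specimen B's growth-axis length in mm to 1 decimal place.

Specimen A: adjusted count: 597 − 11 + 12 = 598 density bands.
Specimen A: 598 density bands at 2 per year is 598 / 2 = 299 years.
A: Mean rate = 1878.8 mm / 299 years ≈ 6.284 mm/year.
Specimen B: 692 density bands at 2 per year is 692 / 2 = 346 years. B's length ≈ 6.284 × 346 = 2174.3 mm.

2174.3 mm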